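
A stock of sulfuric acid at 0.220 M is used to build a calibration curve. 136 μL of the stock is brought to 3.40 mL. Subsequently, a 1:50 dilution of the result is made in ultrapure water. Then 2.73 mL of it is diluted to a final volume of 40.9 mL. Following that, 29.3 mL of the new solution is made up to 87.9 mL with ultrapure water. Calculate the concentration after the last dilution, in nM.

3920 nM

Overall dilution factor = 25 × 50 × 14.98 × 3 = 5.62 × 10⁴.
0.220 M / 5.62 × 10⁴ = 3.92 × 10⁻⁶ M = 3920 nM.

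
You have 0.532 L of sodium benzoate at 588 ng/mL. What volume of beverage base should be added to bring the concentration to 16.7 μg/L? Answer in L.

16.7 μg/L = 16.7 ng/mL.
V₂ = C₁V₁/C₂ = 588 × 0.532 / 16.7 = 18.7 L.
Diluent to add = V₂ − V₁ = 18.7 − 0.532 = 18.2 L.

18.2 L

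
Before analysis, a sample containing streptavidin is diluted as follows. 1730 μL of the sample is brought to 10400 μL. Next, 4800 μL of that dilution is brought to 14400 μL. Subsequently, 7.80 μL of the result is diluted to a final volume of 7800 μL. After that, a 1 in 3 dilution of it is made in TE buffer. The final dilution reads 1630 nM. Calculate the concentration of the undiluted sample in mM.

Overall dilution factor = 6.012 × 3 × 1000 × 3 = 5.41 × 10⁴.
Original = 1630 nM × 5.41 × 10⁴ = 8.82 × 10⁷ nM = 88.2 mM.

88.2 mM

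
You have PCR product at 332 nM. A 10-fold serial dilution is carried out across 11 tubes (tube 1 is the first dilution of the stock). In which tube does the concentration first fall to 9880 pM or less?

Tube n has concentration 332 nM / 10ⁿ.
Need 10ⁿ ≥ 332 nM / 9880 pM = 33.6, so n ≥ 1.53.
First such tube: n = 2.

tube 2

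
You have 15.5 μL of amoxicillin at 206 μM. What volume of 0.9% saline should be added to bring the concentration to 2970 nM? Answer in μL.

1060 μL

2970 nM = 2.97 μM.
V₂ = C₁V₁/C₂ = 206 × 15.5 / 2.97 = 1075 μL.
Diluent to add = V₂ − V₁ = 1075 − 15.5 = 1060 μL.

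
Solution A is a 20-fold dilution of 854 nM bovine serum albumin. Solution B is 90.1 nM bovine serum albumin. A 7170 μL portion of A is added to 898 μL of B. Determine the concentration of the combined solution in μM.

C_A = 854 nM / 20 = 42.7 nM.
C_mix = (C_A·V_A + C_B·V_B)/(V_A + V_B) = (42.7×7170 + 90.1×898) / 8068 = 48.0 nM = 0.0480 μM.

0.0480 μM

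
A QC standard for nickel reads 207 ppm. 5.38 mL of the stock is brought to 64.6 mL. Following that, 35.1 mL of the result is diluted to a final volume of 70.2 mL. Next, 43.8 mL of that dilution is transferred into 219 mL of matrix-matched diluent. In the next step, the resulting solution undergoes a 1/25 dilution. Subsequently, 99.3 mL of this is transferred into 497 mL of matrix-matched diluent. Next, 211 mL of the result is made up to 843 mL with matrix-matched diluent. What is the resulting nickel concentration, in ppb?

2.40 ppb

Overall dilution factor = 12.01 × 2 × 6 × 25 × 6.005 × 3.995 = 8.64 × 10⁴.
207 ppm / 8.64 × 10⁴ = 2.40 × 10⁻³ ppm = 2.40 ppb.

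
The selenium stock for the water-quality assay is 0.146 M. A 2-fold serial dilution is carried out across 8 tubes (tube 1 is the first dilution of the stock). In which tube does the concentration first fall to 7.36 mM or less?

tube 5

Tube n has concentration 0.146 M / 2ⁿ.
Need 2ⁿ ≥ 0.146 M / 7.36 mM = 19.8, so n ≥ 4.31.
First such tube: n = 5.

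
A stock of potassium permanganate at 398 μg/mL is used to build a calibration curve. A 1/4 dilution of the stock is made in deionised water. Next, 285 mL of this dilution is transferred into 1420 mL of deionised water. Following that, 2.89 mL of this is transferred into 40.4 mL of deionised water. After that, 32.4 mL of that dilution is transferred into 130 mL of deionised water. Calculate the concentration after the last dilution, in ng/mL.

Overall dilution factor = 4 × 5.982 × 14.98 × 5.012 = 1797.
398 μg/mL / 1797 = 0.222 μg/mL = 222 ng/mL.

222 ng/mL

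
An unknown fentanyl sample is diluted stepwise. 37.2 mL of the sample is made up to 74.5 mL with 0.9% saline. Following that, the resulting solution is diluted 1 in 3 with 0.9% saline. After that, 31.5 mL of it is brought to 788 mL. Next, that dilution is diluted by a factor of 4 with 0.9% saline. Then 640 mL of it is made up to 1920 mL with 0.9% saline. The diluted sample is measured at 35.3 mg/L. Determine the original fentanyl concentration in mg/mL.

Overall dilution factor = 2.003 × 3 × 25.02 × 4 × 3 = 1804.
Original = 35.3 mg/L × 1804 = 6.37 × 10⁴ mg/L = 63.7 mg/mL.

63.7 mg/mL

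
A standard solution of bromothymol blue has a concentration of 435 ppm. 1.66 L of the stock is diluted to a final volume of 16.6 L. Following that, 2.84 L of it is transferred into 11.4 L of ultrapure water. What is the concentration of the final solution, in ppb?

Overall dilution factor = 10 × 5.014 = 50.1.
435 ppm / 50.1 = 8.68 ppm = 8680 ppb.

8680 ppb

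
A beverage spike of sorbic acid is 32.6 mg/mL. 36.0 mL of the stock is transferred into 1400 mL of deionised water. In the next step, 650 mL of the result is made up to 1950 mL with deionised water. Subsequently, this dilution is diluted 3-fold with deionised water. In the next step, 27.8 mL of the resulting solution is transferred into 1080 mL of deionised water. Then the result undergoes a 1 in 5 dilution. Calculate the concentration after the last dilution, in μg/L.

Overall dilution factor = 39.89 × 3 × 3 × 39.85 × 5 = 7.15 × 10⁴.
32.6 mg/mL / 7.15 × 10⁴ = 4.56 × 10⁻⁴ mg/mL = 456 μg/L.

456 μg/L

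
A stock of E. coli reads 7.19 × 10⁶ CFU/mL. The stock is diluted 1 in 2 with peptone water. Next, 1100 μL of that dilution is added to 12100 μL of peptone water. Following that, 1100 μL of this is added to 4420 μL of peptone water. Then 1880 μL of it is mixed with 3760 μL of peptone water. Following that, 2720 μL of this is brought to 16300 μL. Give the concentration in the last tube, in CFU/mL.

3320 CFU/mL

Overall dilution factor = 2 × 12 × 5.018 × 3 × 5.993 = 2165.
7.19 × 10⁶ CFU/mL / 2165 = 3320 CFU/mL.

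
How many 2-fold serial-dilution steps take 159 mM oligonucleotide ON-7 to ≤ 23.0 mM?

Need 2ⁿ ≥ 6.91, so n ≥ log(6.91)/log(2) = 2.79.
Minimum whole steps: n = 3.

3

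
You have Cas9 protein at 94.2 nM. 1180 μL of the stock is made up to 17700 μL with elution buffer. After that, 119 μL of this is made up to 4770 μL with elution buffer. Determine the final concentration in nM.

0.157 nM

Overall dilution factor = 15 × 40.08 = 601.
94.2 nM / 601 = 0.157 nM.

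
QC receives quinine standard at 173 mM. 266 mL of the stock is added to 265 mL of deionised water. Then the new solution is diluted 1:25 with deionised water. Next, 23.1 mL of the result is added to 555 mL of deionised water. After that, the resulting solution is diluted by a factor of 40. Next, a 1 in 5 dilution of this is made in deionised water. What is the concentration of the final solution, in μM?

0.693 μM

Overall dilution factor = 1.996 × 25 × 25.03 × 40 × 5 = 2.50 × 10⁵.
173 mM / 2.50 × 10⁵ = 6.93 × 10⁻⁴ mM = 0.693 μM.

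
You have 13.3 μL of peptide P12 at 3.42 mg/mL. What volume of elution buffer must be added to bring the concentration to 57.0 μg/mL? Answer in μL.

785 μL

57.0 μg/mL = 0.0570 mg/mL.
V₂ = C₁V₁/C₂ = 3.42 × 13.3 / 0.0570 = 798 μL.
Diluent to add = V₂ − V₁ = 798 − 13.3 = 785 μL.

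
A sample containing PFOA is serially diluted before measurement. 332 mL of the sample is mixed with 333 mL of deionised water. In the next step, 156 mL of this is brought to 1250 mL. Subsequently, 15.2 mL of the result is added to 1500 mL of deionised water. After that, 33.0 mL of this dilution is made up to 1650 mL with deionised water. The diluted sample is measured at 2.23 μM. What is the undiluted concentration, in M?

Overall dilution factor = 2.003 × 8.013 × 99.68 × 50 = 8.00 × 10⁴.
Original = 2.23 μM × 8.00 × 10⁴ = 1.78 × 10⁵ μM = 0.178 M.

0.178 M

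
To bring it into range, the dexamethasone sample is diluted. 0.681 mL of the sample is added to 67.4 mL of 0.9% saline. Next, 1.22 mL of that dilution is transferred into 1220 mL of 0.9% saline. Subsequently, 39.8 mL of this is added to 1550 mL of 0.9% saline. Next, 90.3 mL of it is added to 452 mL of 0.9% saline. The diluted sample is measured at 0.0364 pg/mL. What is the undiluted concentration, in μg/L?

874 μg/L

Overall dilution factor = 99.97 × 1001 × 39.94 × 6.006 = 2.40 × 10⁷.
Original = 0.0364 pg/mL × 2.40 × 10⁷ = 8.74 × 10⁵ pg/mL = 874 μg/L.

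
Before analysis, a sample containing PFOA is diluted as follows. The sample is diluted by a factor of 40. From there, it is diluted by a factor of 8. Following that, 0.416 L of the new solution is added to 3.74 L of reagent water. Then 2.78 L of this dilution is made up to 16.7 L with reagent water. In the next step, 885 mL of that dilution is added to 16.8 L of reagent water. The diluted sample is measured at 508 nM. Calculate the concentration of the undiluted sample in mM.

195 mM

Overall dilution factor = 40 × 8 × 9.990 × 6.007 × 19.98 = 3.84 × 10⁵.
Original = 508 nM × 3.84 × 10⁵ = 1.95 × 10⁸ nM = 195 mM.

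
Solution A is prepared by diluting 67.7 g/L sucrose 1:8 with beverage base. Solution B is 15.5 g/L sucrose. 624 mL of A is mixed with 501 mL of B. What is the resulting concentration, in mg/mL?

11.6 mg/mL

C_A = 67.7 g/L / 8 = 8.46 g/L.
C_mix = (C_A·V_A + C_B·V_B)/(V_A + V_B) = (8.46×624 + 15.5×501) / 1125 = 11.6 g/L = 11.6 mg/mL.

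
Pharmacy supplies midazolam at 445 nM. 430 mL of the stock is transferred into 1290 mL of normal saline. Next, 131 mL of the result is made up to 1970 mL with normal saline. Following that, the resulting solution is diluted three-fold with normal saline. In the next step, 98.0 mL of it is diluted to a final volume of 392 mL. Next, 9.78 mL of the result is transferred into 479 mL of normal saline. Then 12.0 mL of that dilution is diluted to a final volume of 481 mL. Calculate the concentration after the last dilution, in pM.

Overall dilution factor = 4 × 15.04 × 3 × 4 × 49.98 × 40.08 = 1.45 × 10⁶.
445 nM / 1.45 × 10⁶ = 3.08 × 10⁻⁴ nM = 0.308 pM.

0.308 pM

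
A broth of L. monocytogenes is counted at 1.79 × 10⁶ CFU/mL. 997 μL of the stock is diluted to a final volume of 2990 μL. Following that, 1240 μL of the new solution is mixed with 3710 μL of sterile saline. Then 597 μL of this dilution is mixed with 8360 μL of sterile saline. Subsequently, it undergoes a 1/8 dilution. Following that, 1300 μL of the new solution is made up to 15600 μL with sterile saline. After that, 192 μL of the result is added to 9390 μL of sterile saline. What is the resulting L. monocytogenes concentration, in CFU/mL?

2.08 CFU/mL

Overall dilution factor = 2.999 × 3.992 × 15.00 × 8 × 12 × 49.91 = 8.61 × 10⁵.
1.79 × 10⁶ CFU/mL / 8.61 × 10⁵ = 2.08 CFU/mL.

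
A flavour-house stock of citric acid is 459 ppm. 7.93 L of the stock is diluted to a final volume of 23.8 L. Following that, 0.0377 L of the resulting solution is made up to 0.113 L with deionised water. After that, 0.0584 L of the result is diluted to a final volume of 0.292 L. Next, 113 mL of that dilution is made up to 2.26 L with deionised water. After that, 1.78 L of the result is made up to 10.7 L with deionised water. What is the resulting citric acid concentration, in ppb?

84.9 ppb

Overall dilution factor = 3.001 × 2.997 × 5 × 20 × 6.011 = 5408.
459 ppm / 5408 = 0.0849 ppm = 84.9 ppb.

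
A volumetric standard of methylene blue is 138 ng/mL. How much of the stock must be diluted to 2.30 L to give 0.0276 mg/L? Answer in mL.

0.0276 mg/L = 27.6 ng/mL.
V₁ = C₂V₂/C₁ = 27.6 × 2.30 / 138 = 0.460 L = 460 mL.

460 mL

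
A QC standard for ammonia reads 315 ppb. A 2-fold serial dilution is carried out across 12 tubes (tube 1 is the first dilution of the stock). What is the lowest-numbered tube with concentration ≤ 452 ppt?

Tube n has concentration 315 ppb / 2ⁿ.
Need 2ⁿ ≥ 315 ppb / 452 ppt = 697, so n ≥ 9.44.
First such tube: n = 10.

tube 10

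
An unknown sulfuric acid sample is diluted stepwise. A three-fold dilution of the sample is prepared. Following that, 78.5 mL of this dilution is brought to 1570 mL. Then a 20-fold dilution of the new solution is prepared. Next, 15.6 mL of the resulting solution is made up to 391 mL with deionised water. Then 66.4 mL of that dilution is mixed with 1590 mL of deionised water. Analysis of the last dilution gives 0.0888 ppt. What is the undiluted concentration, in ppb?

Overall dilution factor = 3 × 20 × 20 × 25.06 × 24.95 = 7.50 × 10⁵.
Original = 0.0888 ppt × 7.50 × 10⁵ = 6.66 × 10⁴ ppt = 66.6 ppb.

66.6 ppb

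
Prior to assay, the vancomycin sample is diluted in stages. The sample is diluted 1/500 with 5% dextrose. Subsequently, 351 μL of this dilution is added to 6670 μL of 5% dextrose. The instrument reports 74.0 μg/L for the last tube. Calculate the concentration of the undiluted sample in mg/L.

740 mg/L

Overall dilution factor = 500 × 20.00 = 1.00 × 10⁴.
Original = 74.0 μg/L × 1.00 × 10⁴ = 7.40 × 10⁵ μg/L = 740 mg/L.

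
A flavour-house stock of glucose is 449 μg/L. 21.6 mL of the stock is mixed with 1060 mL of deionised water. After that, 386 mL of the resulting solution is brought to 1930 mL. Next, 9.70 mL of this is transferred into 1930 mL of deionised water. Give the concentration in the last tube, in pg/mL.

8.97 pg/mL

Overall dilution factor = 50.07 × 5 × 200.0 = 5.01 × 10⁴.
449 μg/L / 5.01 × 10⁴ = 8.97 × 10⁻³ μg/L = 8.97 pg/mL.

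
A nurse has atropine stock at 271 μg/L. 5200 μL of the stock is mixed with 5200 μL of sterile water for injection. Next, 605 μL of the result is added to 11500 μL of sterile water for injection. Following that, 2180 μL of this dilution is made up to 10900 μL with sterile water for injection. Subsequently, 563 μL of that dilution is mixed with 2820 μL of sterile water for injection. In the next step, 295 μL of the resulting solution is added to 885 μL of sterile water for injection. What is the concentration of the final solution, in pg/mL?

Overall dilution factor = 2 × 20.01 × 5 × 6.009 × 4 = 4809.
271 μg/L / 4809 = 0.0564 μg/L = 56.4 pg/mL.

56.4 pg/mL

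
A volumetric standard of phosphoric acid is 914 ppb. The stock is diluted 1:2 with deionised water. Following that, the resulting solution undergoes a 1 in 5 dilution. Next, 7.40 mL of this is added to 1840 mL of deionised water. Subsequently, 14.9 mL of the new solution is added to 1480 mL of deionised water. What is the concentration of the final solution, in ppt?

Overall dilution factor = 2 × 5 × 249.6 × 100.3 = 2.50 × 10⁵.
914 ppb / 2.50 × 10⁵ = 3.65 × 10⁻³ ppb = 3.65 ppt.

3.65 ppt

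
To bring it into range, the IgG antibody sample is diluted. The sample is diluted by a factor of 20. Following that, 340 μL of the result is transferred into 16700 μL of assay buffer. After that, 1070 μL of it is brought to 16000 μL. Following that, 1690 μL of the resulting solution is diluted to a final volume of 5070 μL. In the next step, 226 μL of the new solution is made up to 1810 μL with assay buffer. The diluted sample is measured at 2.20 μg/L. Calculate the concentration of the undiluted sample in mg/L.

Overall dilution factor = 20 × 50.12 × 14.95 × 3 × 8.009 = 3.60 × 10⁵.
Original = 2.20 μg/L × 3.60 × 10⁵ = 7.92 × 10⁵ μg/L = 792 mg/L.

792 mg/L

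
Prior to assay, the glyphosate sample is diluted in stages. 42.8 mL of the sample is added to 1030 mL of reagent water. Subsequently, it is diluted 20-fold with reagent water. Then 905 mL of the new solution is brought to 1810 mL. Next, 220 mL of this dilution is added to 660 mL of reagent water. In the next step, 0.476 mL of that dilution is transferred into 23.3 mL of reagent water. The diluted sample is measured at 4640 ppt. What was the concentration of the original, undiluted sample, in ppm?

Overall dilution factor = 25.07 × 20 × 2 × 4 × 49.95 = 2.00 × 10⁵.
Original = 4640 ppt × 2.00 × 10⁵ = 9.29 × 10⁸ ppt = 929 ppm.

929 ppm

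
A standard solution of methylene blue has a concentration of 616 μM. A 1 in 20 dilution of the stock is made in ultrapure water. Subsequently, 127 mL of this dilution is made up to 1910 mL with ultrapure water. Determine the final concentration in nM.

2050 nM

Overall dilution factor = 20 × 15.04 = 301.
616 μM / 301 = 2.05 μM = 2050 nM.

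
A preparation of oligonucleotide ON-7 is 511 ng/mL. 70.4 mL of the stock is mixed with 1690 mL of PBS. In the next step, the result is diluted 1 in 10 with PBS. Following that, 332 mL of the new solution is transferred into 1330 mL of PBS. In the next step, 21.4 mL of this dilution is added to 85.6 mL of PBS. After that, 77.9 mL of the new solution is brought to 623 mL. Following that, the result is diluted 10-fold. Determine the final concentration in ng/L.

1.02 ng/L

Overall dilution factor = 25.01 × 10 × 5.006 × 5 × 7.997 × 10 = 5.01 × 10⁵.
511 ng/mL / 5.01 × 10⁵ = 1.02 × 10⁻³ ng/mL = 1.02 ng/L.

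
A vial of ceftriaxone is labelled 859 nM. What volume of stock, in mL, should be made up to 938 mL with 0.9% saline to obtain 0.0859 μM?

93.8 mL

0.0859 μM = 85.9 nM.
V₁ = C₂V₂/C₁ = 85.9 × 938 / 859 = 93.8 mL.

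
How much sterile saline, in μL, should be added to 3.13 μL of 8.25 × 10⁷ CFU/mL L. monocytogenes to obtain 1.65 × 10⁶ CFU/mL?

153 μL

V₂ = C₁V₁/C₂ = 8.25 × 10⁷ × 3.13 / 1.65 × 10⁶ = 156 μL.
Diluent to add = V₂ − V₁ = 156 − 3.13 = 153 μL.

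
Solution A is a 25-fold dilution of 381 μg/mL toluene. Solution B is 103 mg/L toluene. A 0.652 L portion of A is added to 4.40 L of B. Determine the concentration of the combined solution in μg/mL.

91.7 μg/mL

C_A = 381 μg/mL / 25 = 15.2 μg/mL.
C_B = 103 mg/L = 103 μg/mL.
C_mix = (C_A·V_A + C_B·V_B)/(V_A + V_B) = (15.2×0.652 + 103×4.40) / 5.052 = 91.7 μg/mL.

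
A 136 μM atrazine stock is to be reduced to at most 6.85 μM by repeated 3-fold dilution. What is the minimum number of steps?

3

Need 3ⁿ ≥ 19.9, so n ≥ log(19.9)/log(3) = 2.72.
Minimum whole steps: n = 3.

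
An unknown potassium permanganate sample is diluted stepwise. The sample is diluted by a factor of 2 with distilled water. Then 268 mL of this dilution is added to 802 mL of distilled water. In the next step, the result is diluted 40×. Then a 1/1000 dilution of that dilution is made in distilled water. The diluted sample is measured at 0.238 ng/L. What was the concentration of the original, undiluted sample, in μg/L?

76.0 μg/L

Overall dilution factor = 2 × 3.993 × 40 × 1000 = 3.19 × 10⁵.
Original = 0.238 ng/L × 3.19 × 10⁵ = 7.60 × 10⁴ ng/L = 76.0 μg/L.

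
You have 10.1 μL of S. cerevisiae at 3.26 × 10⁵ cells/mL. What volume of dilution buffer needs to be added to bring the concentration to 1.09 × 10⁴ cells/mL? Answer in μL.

292 μL

V₂ = C₁V₁/C₂ = 3.26 × 10⁵ × 10.1 / 1.09 × 10⁴ = 302 μL.
Diluent to add = V₂ − V₁ = 302 − 10.1 = 292 μL.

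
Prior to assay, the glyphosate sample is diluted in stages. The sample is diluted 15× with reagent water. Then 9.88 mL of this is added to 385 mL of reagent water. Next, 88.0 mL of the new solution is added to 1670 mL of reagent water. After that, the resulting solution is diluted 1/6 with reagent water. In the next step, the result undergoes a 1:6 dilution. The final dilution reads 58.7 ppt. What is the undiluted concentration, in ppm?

Overall dilution factor = 15 × 39.97 × 19.98 × 6 × 6 = 4.31 × 10⁵.
Original = 58.7 ppt × 4.31 × 10⁵ = 2.53 × 10⁷ ppt = 25.3 ppm.

25.3 ppm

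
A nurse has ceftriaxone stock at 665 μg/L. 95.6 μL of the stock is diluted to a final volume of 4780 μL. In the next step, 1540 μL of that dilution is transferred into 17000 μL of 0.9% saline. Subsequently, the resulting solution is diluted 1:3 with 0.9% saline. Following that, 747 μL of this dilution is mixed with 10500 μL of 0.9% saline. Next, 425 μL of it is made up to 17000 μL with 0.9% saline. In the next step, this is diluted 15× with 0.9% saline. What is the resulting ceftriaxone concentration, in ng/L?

0.0408 ng/L

Overall dilution factor = 50 × 12.04 × 3 × 15.06 × 40 × 15 = 1.63 × 10⁷.
665 μg/L / 1.63 × 10⁷ = 4.08 × 10⁻⁵ μg/L = 0.0408 ng/L.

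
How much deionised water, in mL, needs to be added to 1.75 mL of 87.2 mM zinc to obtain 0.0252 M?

4.31 mL

0.0252 M = 25.2 mM.
V₂ = C₁V₁/C₂ = 87.2 × 1.75 / 25.2 = 6.06 mL.
Diluent to add = V₂ − V₁ = 6.06 − 1.75 = 4.31 mL.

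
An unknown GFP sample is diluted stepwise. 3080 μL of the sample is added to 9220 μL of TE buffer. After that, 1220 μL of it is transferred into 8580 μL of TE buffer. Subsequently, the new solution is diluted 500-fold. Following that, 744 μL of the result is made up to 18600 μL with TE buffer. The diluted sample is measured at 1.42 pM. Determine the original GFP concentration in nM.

Overall dilution factor = 3.994 × 8.033 × 500 × 25 = 4.01 × 10⁵.
Original = 1.42 pM × 4.01 × 10⁵ = 5.69 × 10⁵ pM = 569 nM.

569 nM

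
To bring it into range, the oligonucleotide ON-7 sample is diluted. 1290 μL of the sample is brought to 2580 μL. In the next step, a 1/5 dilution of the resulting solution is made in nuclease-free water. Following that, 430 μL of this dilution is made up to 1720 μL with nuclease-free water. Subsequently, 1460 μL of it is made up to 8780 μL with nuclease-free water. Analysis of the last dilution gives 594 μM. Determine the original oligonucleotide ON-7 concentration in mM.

143 mM

Overall dilution factor = 2 × 5 × 4 × 6.014 = 241.
Original = 594 μM × 241 = 1.43 × 10⁵ μM = 143 mM.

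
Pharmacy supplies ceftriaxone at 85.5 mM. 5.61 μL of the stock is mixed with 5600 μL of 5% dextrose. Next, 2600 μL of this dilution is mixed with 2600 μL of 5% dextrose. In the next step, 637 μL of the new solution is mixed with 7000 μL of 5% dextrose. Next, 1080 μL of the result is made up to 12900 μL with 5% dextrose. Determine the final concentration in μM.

0.299 μM

Overall dilution factor = 999.2 × 2 × 11.99 × 11.94 = 2.86 × 10⁵.
85.5 mM / 2.86 × 10⁵ = 2.99 × 10⁻⁴ mM = 0.299 μM.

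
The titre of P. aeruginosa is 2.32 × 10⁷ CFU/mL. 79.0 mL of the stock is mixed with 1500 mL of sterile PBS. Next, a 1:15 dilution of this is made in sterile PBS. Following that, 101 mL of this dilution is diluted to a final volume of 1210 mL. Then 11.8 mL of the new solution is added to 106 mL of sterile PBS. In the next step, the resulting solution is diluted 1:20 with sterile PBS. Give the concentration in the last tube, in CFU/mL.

32.4 CFU/mL

Overall dilution factor = 19.99 × 15 × 11.98 × 9.983 × 20 = 7.17 × 10⁵.
2.32 × 10⁷ CFU/mL / 7.17 × 10⁵ = 32.4 CFU/mL.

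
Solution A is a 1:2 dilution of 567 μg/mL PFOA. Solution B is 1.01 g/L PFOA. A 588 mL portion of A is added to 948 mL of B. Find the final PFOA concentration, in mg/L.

732 mg/L

C_A = 567 μg/mL / 2 = 284 μg/mL.
C_B = 1.01 g/L = 1010 μg/mL.
C_mix = (C_A·V_A + C_B·V_B)/(V_A + V_B) = (284×588 + 1010×948) / 1536 = 732 μg/mL = 732 mg/L.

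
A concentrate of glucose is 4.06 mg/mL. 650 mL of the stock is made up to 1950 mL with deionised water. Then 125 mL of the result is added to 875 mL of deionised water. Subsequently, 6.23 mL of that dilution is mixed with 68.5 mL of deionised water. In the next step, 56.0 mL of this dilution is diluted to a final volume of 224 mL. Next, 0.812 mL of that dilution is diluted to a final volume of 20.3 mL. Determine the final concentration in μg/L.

141 μg/L

Overall dilution factor = 3 × 8 × 12.00 × 4 × 25 = 2.88 × 10⁴.
4.06 mg/mL / 2.88 × 10⁴ = 1.41 × 10⁻⁴ mg/mL = 141 μg/L.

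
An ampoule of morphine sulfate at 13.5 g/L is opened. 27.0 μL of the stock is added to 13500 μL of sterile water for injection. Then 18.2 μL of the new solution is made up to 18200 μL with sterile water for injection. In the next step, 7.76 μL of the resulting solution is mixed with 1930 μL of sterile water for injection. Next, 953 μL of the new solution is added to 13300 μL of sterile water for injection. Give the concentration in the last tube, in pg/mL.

7.22 pg/mL

Overall dilution factor = 501 × 1000 × 249.7 × 14.96 = 1.87 × 10⁹.
13.5 g/L / 1.87 × 10⁹ = 7.22 × 10⁻⁹ g/L = 7.22 pg/mL.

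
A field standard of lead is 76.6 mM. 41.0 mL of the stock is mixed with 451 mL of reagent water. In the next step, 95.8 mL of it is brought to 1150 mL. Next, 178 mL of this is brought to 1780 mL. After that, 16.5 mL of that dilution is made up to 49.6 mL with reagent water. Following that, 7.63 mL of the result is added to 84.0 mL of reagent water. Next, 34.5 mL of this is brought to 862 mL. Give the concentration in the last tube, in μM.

0.0590 μM

Overall dilution factor = 12 × 12.00 × 10 × 3.006 × 12.01 × 24.99 = 1.30 × 10⁶.
76.6 mM / 1.30 × 10⁶ = 5.90 × 10⁻⁵ mM = 0.0590 μM.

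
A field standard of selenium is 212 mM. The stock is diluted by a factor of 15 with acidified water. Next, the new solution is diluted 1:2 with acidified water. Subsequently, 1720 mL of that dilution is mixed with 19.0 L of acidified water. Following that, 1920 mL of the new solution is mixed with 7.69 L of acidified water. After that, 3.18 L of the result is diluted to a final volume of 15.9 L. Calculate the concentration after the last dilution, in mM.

0.0234 mM

Overall dilution factor = 15 × 2 × 12.05 × 5.005 × 5 = 9044.
212 mM / 9044 = 0.0234 mM.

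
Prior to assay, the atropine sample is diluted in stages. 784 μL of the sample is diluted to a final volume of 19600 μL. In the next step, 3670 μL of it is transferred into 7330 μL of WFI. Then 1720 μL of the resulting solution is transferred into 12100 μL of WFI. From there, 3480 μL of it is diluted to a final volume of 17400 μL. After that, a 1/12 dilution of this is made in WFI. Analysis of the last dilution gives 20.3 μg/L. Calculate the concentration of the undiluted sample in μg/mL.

733 μg/mL

Overall dilution factor = 25 × 2.997 × 8.035 × 5 × 12 = 3.61 × 10⁴.
Original = 20.3 μg/L × 3.61 × 10⁴ = 7.33 × 10⁵ μg/L = 733 μg/mL.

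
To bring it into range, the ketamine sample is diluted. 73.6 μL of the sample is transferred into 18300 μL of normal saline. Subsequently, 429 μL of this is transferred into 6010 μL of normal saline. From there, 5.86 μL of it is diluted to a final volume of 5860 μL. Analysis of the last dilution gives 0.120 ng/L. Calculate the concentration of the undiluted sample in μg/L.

450 μg/L

Overall dilution factor = 249.6 × 15.01 × 1000 = 3.75 × 10⁶.
Original = 0.120 ng/L × 3.75 × 10⁶ = 4.50 × 10⁵ ng/L = 450 μg/L.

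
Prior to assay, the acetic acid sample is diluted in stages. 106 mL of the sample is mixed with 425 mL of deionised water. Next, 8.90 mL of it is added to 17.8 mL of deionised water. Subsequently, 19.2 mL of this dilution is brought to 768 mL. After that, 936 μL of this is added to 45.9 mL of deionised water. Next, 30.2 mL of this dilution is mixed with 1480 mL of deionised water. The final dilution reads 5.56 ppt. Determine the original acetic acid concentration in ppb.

Overall dilution factor = 5.009 × 3 × 40 × 50.04 × 50.01 = 1.50 × 10⁶.
Original = 5.56 ppt × 1.50 × 10⁶ = 8.36 × 10⁶ ppt = 8360 ppb.

8360 ppb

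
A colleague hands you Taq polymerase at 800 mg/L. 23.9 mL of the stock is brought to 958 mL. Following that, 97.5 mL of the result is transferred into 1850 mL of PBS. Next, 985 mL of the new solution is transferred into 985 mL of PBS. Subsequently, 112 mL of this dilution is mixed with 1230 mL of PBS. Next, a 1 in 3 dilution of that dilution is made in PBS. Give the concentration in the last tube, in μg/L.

13.9 μg/L

Overall dilution factor = 40.08 × 19.97 × 2 × 11.98 × 3 = 5.76 × 10⁴.
800 mg/L / 5.76 × 10⁴ = 0.0139 mg/L = 13.9 μg/L.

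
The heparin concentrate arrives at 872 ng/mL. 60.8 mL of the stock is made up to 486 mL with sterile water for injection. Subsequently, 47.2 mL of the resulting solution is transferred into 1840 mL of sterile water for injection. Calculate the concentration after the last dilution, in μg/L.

Overall dilution factor = 7.993 × 39.98 = 320.
872 ng/mL / 320 = 2.73 ng/mL = 2.73 μg/L.

2.73 μg/L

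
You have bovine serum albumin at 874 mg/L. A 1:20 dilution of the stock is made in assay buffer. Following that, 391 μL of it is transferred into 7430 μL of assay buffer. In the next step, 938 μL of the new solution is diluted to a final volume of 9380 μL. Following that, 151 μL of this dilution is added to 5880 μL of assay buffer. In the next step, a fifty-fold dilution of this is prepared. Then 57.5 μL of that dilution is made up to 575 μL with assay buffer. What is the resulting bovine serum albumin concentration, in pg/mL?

10.9 pg/mL

Overall dilution factor = 20 × 20.00 × 10 × 39.94 × 50 × 10 = 7.99 × 10⁷.
874 mg/L / 7.99 × 10⁷ = 1.09 × 10⁻⁵ mg/L = 10.9 pg/mL.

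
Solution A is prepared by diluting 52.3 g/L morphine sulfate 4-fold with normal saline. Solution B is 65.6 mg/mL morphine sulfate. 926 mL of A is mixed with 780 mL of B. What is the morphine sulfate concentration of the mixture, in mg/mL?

C_A = 52.3 g/L / 4 = 13.1 g/L.
C_B = 65.6 mg/mL = 65.6 g/L.
C_mix = (C_A·V_A + C_B·V_B)/(V_A + V_B) = (13.1×926 + 65.6×780) / 1706 = 37.1 g/L = 37.1 mg/mL.

37.1 mg/mL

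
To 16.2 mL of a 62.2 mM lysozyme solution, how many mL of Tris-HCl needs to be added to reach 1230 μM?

803 mL

1230 μM = 1.23 mM.
V₂ = C₁V₁/C₂ = 62.2 × 16.2 / 1.23 = 819 mL.
Diluent to add = V₂ − V₁ = 819 − 16.2 = 803 mL.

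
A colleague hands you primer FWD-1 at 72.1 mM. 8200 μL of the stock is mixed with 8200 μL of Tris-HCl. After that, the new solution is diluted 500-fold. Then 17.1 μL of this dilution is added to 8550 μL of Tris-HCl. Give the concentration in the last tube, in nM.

144 nM

Overall dilution factor = 2 × 500 × 501 = 5.01 × 10⁵.
72.1 mM / 5.01 × 10⁵ = 1.44 × 10⁻⁴ mM = 144 nM.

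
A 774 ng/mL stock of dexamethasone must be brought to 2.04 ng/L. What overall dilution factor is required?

Factor = C₀/C_target = 774 ng/mL / 2.04 ng/L = 3.79 × 10⁵.

3.79 × 10⁵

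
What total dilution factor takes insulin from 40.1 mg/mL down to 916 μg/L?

Factor = C₀/C_target = 40.1 mg/mL / 916 μg/L = 4.38 × 10⁴.

4.38 × 10⁴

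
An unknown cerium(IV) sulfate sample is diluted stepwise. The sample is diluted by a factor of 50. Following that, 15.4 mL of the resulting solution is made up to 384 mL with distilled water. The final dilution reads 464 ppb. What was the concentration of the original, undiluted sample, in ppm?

578 ppm

Overall dilution factor = 50 × 24.94 = 1247.
Original = 464 ppb × 1247 = 5.78 × 10⁵ ppb = 578 ppm.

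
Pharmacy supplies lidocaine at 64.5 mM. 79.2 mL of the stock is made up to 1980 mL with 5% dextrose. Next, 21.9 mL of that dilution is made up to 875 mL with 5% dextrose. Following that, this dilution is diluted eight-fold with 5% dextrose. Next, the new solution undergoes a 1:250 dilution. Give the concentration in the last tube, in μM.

0.0323 μM

Overall dilution factor = 25 × 39.95 × 8 × 250 = 2.00 × 10⁶.
64.5 mM / 2.00 × 10⁶ = 3.23 × 10⁻⁵ mM = 0.0323 μM.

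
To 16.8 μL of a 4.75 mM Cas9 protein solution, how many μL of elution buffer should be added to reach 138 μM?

561 μL

138 μM = 0.138 mM.
V₂ = C₁V₁/C₂ = 4.75 × 16.8 / 0.138 = 578 μL.
Diluent to add = V₂ − V₁ = 578 − 16.8 = 561 μL.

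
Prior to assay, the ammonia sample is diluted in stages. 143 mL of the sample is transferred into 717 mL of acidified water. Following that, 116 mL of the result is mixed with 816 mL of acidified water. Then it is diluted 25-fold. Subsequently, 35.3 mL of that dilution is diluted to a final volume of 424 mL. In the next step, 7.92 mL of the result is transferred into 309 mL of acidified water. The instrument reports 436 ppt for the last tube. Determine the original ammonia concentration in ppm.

Overall dilution factor = 6.014 × 8.034 × 25 × 12.01 × 40.02 = 5.81 × 10⁵.
Original = 436 ppt × 5.81 × 10⁵ = 2.53 × 10⁸ ppt = 253 ppm.

253 ppm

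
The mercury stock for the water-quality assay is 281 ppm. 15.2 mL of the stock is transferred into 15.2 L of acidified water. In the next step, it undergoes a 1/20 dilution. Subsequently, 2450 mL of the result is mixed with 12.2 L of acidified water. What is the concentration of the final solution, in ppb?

Overall dilution factor = 1001 × 20 × 5.980 = 1.20 × 10⁵.
281 ppm / 1.20 × 10⁵ = 2.35 × 10⁻³ ppm = 2.35 ppb.

2.35 ppb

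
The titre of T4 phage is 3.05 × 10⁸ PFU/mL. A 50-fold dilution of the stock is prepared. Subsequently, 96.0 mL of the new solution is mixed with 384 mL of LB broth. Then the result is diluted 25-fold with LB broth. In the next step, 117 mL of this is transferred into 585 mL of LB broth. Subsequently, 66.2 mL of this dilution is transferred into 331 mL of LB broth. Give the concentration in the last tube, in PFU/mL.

Overall dilution factor = 50 × 5 × 25 × 6 × 6 = 2.25 × 10⁵.
3.05 × 10⁸ PFU/mL / 2.25 × 10⁵ = 1360 PFU/mL.

1360 PFU/mL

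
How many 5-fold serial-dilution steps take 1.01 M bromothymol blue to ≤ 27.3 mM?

Need 5ⁿ ≥ 37.0, so n ≥ log(37.0)/log(5) = 2.24.
Minimum whole steps: n = 3.

3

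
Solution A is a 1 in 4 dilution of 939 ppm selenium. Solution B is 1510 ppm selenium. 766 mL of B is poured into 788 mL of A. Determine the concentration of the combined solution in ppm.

863 ppm

C_A = 939 ppm / 4 = 235 ppm.
C_mix = (C_A·V_A + C_B·V_B)/(V_A + V_B) = (235×788 + 1510×766) / 1554 = 863 ppm.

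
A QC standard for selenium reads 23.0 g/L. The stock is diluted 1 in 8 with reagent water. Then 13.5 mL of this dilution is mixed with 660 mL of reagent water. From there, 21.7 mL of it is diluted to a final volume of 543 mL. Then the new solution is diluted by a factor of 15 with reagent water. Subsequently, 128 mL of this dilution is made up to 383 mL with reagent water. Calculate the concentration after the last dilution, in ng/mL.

51.3 ng/mL

Overall dilution factor = 8 × 49.89 × 25.02 × 15 × 2.992 = 4.48 × 10⁵.
23.0 g/L / 4.48 × 10⁵ = 5.13 × 10⁻⁵ g/L = 51.3 ng/mL.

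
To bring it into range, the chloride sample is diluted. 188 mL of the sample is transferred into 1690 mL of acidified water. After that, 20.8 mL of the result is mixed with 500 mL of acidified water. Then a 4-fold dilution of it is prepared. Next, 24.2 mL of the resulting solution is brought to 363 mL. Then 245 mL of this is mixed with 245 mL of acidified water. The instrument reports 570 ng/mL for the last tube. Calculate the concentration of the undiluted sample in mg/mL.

Overall dilution factor = 9.989 × 25.04 × 4 × 15 × 2 = 3.00 × 10⁴.
Original = 570 ng/mL × 3.00 × 10⁴ = 1.71 × 10⁷ ng/mL = 17.1 mg/mL.

17.1 mg/mL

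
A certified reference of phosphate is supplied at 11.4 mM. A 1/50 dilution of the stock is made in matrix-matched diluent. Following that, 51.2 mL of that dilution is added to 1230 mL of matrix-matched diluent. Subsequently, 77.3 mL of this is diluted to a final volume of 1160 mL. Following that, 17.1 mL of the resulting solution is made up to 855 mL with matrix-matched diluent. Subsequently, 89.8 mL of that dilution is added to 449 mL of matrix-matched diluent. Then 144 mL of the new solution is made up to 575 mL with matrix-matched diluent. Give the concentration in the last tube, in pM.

507 pM

Overall dilution factor = 50 × 25.02 × 15.01 × 50 × 6 × 3.993 = 2.25 × 10⁷.
11.4 mM / 2.25 × 10⁷ = 5.07 × 10⁻⁷ mM = 507 pM.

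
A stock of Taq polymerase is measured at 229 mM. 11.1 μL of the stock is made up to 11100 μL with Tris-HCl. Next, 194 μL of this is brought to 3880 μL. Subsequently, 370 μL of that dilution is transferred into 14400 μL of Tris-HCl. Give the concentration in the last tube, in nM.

287 nM

Overall dilution factor = 1000 × 20 × 39.92 = 7.98 × 10⁵.
229 mM / 7.98 × 10⁵ = 2.87 × 10⁻⁴ mM = 287 nM.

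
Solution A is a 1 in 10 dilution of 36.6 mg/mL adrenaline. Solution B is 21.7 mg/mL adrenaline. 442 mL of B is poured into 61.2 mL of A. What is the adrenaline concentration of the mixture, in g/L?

C_A = 36.6 mg/mL / 10 = 3.66 mg/mL.
C_mix = (C_A·V_A + C_B·V_B)/(V_A + V_B) = (3.66×61.2 + 21.7×442) / 503.2 = 19.5 mg/mL = 19.5 g/L.

19.5 g/L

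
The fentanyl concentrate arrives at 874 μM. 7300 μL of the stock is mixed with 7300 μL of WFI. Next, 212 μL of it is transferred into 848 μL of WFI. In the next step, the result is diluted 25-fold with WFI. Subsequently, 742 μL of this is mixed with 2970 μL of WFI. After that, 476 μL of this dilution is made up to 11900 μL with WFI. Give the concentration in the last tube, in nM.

Overall dilution factor = 2 × 5 × 25 × 5.003 × 25 = 3.13 × 10⁴.
874 μM / 3.13 × 10⁴ = 0.0280 μM = 28.0 nM.

28.0 nM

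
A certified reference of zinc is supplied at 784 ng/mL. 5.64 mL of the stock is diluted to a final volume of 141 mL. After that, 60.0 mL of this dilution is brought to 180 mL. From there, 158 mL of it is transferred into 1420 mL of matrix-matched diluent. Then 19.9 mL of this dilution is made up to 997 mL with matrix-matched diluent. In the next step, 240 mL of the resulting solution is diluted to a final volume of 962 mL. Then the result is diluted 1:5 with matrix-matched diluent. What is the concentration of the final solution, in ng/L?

1.04 ng/L

Overall dilution factor = 25 × 3 × 9.987 × 50.10 × 4.008 × 5 = 7.52 × 10⁵.
784 ng/mL / 7.52 × 10⁵ = 1.04 × 10⁻³ ng/mL = 1.04 ng/L.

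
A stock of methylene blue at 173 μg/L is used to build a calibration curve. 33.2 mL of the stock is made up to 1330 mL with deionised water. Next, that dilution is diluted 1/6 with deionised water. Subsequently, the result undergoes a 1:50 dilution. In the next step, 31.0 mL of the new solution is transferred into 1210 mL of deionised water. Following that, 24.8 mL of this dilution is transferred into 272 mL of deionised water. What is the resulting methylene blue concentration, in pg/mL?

Overall dilution factor = 40.06 × 6 × 50 × 40.03 × 11.97 = 5.76 × 10⁶.
173 μg/L / 5.76 × 10⁶ = 3.00 × 10⁻⁵ μg/L = 0.0300 pg/mL.

0.0300 pg/mL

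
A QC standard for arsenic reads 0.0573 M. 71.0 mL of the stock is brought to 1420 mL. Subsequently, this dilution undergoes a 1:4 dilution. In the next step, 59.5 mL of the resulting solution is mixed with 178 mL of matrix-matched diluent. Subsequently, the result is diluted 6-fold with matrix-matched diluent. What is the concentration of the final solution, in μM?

Overall dilution factor = 20 × 4 × 3.992 × 6 = 1916.
0.0573 M / 1916 = 2.99 × 10⁻⁵ M = 29.9 μM.

29.9 μM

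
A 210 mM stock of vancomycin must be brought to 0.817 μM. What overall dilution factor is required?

Factor = C₀/C_target = 210 mM / 0.817 μM = 2.57 × 10⁵.

2.57 × 10⁵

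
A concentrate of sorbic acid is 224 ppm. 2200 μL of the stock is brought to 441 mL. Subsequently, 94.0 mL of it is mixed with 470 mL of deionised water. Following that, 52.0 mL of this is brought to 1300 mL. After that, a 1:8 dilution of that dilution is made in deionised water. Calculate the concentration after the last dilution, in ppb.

Overall dilution factor = 200.5 × 6 × 25 × 8 = 2.41 × 10⁵.
224 ppm / 2.41 × 10⁵ = 9.31 × 10⁻⁴ ppm = 0.931 ppb.

0.931 ppb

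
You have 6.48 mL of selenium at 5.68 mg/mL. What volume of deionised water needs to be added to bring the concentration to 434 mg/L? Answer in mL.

434 mg/L = 0.434 mg/mL.
V₂ = C₁V₁/C₂ = 5.68 × 6.48 / 0.434 = 84.8 mL.
Diluent to add = V₂ − V₁ = 84.8 − 6.48 = 78.3 mL.

78.3 mL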